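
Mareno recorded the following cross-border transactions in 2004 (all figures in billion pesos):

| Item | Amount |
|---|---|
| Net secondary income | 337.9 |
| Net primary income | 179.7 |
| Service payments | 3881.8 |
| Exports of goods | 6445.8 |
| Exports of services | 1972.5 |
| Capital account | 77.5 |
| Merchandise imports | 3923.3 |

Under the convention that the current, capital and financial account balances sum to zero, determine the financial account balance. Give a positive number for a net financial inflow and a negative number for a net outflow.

-1208.3

Goods balance = 6445.8 - 3923.3 = 2522.5
Services balance = 1972.5 - 3881.8 = -1909.3
Trade balance (goods + services) = 2522.5 + (-1909.3) = 613.2
Net primary income = 179.7
Net secondary income = 337.9
Current account = 613.2 + 179.7 + 337.9 = 1130.8
Financial account = -(1130.8 + 77.5) = -1208.3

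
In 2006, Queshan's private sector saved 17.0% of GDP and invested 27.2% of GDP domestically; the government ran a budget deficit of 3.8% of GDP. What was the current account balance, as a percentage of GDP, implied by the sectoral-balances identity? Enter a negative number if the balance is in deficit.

By the sectoral-balances identity, CA = (S_private - I) + (T - G).
Private balance = 17.0 - 27.2 = -10.2
Government balance (T - G) = -3.8
CA = -10.2 + (-3.8) = -14.0

-14.0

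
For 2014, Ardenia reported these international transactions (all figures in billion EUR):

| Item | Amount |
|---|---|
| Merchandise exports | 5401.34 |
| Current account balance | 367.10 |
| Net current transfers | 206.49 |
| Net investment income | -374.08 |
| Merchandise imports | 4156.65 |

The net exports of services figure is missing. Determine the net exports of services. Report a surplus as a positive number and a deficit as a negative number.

-710.00

Current account = goods balance + services balance + net primary income + net secondary income
Sum of the known components = 1077.10
Net exports of services = CA - (known components) = 367.10 - 1077.10 = -710.00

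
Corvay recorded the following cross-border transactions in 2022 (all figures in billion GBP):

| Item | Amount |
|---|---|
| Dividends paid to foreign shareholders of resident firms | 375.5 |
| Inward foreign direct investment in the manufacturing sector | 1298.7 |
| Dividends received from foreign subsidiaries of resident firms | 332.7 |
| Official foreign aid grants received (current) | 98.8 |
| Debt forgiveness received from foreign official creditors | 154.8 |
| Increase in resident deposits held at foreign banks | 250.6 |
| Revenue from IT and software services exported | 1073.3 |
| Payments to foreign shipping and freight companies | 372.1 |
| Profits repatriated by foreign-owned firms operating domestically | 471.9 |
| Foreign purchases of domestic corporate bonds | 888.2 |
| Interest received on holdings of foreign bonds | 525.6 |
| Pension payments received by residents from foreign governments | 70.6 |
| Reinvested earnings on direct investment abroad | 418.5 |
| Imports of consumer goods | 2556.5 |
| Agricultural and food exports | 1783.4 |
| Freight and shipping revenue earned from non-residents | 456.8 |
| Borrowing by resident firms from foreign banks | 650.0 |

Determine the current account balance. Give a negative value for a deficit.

Goods: -2556.5 + 1783.4 = -773.1
Services: 456.8 - 372.1 + 1073.3 = 1158.0
Primary income: -471.9 + 525.6 + 418.5 - 375.5 + 332.7 = 429.4
Secondary income: 70.6 + 98.8 = 169.4
Current account = (-773.1) + 1158.0 + 429.4 + 169.4 = 983.7
(Excluded from the current account — financial account: inward foreign direct investment in the manufacturing sector 1298.7, increase in resident deposits held at foreign banks 250.6, foreign purchases of domestic corporate bonds 888.2, borrowing by resident firms from foreign banks 650.0; capital account: debt forgiveness received from foreign official creditors 154.8.)

983.7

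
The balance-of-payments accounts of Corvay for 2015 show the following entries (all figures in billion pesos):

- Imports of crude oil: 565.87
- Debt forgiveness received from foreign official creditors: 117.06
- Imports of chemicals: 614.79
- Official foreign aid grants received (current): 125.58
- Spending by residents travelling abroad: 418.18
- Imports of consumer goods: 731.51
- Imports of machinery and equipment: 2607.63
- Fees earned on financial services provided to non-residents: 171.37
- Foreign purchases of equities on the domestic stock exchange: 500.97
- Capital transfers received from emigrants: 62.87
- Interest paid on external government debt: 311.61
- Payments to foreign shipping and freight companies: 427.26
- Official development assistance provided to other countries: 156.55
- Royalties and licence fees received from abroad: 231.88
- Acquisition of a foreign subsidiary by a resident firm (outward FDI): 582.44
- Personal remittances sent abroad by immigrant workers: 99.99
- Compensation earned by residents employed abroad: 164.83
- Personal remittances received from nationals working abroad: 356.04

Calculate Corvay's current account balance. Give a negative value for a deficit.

-4883.69

Goods: -614.79 - 565.87 - 2607.63 - 731.51 = -4519.80
Services: -427.26 + 171.37 + 231.88 - 418.18 = -442.19
Primary income: -311.61 + 164.83 = -146.78
Secondary income: -99.99 + 356.04 - 156.55 + 125.58 = 225.08
Current account = (-4519.80) + (-442.19) + (-146.78) + 225.08 = -4883.69
(Excluded from the current account — capital account: debt forgiveness received from foreign official creditors 117.06, capital transfers received from emigrants 62.87; financial account: foreign purchases of equities on the domestic stock exchange 500.97, acquisition of a foreign subsidiary by a resident firm (outward FDI) 582.44.)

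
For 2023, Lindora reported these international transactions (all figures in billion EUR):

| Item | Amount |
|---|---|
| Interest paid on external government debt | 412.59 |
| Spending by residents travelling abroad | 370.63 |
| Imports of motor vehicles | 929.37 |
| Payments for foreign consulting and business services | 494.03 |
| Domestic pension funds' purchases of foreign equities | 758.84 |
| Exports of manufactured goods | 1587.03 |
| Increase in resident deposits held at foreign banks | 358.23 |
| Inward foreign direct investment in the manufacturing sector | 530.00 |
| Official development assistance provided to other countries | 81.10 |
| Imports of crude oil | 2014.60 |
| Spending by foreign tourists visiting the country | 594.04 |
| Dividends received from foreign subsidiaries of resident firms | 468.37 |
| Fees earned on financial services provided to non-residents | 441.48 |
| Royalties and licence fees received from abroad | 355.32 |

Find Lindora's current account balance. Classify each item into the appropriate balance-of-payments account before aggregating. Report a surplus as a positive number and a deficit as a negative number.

Goods: -2014.60 + 1587.03 - 929.37 = -1356.94
Services: 594.04 - 494.03 + 355.32 + 441.48 - 370.63 = 526.18
Primary income: 468.37 - 412.59 = 55.78
Secondary income: -81.10
Current account = (-1356.94) + 526.18 + 55.78 + (-81.10) = -856.08
(Excluded from the current account — financial account: domestic pension funds' purchases of foreign equities 758.84, increase in resident deposits held at foreign banks 358.23, inward foreign direct investment in the manufacturing sector 530.00.)

-856.08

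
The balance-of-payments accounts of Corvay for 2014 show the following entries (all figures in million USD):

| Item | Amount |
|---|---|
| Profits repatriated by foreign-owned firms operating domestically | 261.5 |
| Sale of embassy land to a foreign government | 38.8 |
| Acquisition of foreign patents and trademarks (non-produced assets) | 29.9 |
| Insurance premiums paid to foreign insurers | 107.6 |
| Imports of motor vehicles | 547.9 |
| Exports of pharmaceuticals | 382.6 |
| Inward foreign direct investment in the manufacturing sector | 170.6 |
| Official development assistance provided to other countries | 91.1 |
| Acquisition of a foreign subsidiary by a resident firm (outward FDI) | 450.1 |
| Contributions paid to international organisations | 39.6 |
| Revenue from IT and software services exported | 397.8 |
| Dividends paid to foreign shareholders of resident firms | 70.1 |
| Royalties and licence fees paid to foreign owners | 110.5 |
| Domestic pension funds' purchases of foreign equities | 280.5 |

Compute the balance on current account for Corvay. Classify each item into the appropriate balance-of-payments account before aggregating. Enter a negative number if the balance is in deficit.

Goods: -547.9 + 382.6 = -165.3
Services: 397.8 - 110.5 - 107.6 = 179.7
Primary income: -70.1 - 261.5 = -331.6
Secondary income: -39.6 - 91.1 = -130.7
Current account = (-165.3) + 179.7 + (-331.6) + (-130.7) = -447.9
(Excluded from the current account — capital account: sale of embassy land to a foreign government 38.8, acquisition of foreign patents and trademarks (non-produced assets) 29.9; financial account: inward foreign direct investment in the manufacturing sector 170.6, acquisition of a foreign subsidiary by a resident firm (outward FDI) 450.1, domestic pension funds' purchases of foreign equities 280.5.)

-447.9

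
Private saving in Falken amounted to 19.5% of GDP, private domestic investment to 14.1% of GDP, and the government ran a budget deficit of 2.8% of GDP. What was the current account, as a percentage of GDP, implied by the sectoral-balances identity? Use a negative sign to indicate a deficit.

2.6

By the sectoral-balances identity, CA = (S_private - I) + (T - G).
Private balance = 19.5 - 14.1 = 5.4
Government balance (T - G) = -2.8
CA = 5.4 + (-2.8) = 2.6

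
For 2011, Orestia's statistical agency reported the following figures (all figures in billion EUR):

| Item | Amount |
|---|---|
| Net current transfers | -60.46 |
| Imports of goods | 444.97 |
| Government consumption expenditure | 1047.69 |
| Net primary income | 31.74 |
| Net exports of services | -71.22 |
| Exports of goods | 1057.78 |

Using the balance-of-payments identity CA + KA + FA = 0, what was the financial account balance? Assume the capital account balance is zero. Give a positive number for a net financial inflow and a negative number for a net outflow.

Goods balance = 1057.78 - 444.97 = 612.81
Services balance = -71.22
Trade balance (goods + services) = 612.81 + (-71.22) = 541.59
Net primary income = 31.74
Net secondary income = -60.46
Current account = 541.59 + 31.74 + (-60.46) = 512.87
Financial account = -(512.87) = -512.87

-512.87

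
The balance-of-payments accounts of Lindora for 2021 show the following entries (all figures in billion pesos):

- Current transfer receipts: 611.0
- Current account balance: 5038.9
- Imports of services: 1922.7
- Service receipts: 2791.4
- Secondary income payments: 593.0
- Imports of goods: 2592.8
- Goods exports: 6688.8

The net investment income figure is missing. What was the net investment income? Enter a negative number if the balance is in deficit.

56.2

Current account = goods balance + services balance + net primary income + net secondary income
Sum of the known components = 4982.7
Net investment income = CA - (known components) = 5038.9 - 4982.7 = 56.2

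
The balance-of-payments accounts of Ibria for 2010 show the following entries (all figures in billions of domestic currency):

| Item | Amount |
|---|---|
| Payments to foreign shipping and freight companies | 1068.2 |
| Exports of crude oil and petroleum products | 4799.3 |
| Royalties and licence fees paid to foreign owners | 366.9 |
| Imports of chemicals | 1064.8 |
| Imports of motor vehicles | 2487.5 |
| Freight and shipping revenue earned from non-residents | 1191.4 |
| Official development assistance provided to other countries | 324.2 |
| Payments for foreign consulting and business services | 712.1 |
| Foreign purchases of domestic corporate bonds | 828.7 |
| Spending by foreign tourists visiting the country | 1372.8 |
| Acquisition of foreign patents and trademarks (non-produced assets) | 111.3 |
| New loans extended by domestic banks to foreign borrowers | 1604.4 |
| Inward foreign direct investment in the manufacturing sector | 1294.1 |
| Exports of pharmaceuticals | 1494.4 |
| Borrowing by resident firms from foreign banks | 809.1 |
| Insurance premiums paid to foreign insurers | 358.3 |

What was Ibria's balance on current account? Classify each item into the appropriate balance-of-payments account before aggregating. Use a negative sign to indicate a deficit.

2475.9

Goods: -1064.8 - 2487.5 + 4799.3 + 1494.4 = 2741.4
Services: -1068.2 - 366.9 - 358.3 - 712.1 + 1372.8 + 1191.4 = 58.7
Secondary income: -324.2
Current account = 2741.4 + 58.7 + (-324.2) = 2475.9
(Excluded from the current account — financial account: foreign purchases of domestic corporate bonds 828.7, new loans extended by domestic banks to foreign borrowers 1604.4, inward foreign direct investment in the manufacturing sector 1294.1, borrowing by resident firms from foreign banks 809.1; capital account: acquisition of foreign patents and trademarks (non-produced assets) 111.3.)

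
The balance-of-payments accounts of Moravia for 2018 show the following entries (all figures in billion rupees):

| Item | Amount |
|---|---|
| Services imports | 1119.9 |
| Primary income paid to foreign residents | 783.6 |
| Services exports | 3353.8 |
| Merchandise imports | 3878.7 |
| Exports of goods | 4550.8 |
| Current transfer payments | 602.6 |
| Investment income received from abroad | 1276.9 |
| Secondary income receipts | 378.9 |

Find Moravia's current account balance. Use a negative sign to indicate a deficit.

Goods balance = 4550.8 - 3878.7 = 672.1
Services balance = 3353.8 - 1119.9 = 2233.9
Trade balance (goods + services) = 672.1 + 2233.9 = 2906.0
Net primary income = 1276.9 - 783.6 = 493.3
Net secondary income = 378.9 - 602.6 = -223.7
Current account = 2906.0 + 493.3 + (-223.7) = 3175.6

3175.6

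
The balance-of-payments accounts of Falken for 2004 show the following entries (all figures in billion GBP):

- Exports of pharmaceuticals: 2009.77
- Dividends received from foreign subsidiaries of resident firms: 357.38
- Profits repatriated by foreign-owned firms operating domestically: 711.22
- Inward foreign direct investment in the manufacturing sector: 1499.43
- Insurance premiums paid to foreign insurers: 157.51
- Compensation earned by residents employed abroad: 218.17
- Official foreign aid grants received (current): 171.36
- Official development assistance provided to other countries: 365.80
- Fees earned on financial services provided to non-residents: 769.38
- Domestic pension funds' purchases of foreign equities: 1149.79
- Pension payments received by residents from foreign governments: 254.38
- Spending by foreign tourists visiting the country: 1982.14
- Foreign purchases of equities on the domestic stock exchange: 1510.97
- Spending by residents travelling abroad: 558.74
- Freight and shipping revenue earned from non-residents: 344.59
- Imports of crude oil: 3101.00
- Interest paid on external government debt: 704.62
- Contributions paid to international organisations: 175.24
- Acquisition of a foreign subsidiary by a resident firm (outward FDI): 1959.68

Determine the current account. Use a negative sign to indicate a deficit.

333.04

Goods: -3101.00 + 2009.77 = -1091.23
Services: -558.74 + 769.38 + 1982.14 + 344.59 - 157.51 = 2379.86
Primary income: -711.22 + 218.17 + 357.38 - 704.62 = -840.29
Secondary income: 254.38 + 171.36 - 175.24 - 365.80 = -115.30
Current account = (-1091.23) + 2379.86 + (-840.29) + (-115.30) = 333.04
(Excluded from the current account — financial account: inward foreign direct investment in the manufacturing sector 1499.43, domestic pension funds' purchases of foreign equities 1149.79, foreign purchases of equities on the domestic stock exchange 1510.97, acquisition of a foreign subsidiary by a resident firm (outward FDI) 1959.68.)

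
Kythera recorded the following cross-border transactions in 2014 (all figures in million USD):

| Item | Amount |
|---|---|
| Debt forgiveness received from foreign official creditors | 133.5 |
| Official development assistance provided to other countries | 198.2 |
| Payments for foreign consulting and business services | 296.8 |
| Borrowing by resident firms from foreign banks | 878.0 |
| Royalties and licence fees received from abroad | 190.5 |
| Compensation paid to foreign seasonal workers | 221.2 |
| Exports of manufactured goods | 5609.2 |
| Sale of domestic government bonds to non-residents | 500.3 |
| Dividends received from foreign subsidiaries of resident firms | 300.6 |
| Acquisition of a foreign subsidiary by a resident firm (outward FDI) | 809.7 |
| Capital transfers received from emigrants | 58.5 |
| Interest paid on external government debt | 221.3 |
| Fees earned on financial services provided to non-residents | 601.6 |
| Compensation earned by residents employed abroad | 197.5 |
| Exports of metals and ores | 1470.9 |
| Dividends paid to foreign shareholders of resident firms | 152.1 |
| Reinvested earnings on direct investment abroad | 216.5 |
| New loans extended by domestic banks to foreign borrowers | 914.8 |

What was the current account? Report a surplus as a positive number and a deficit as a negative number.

Goods: 5609.2 + 1470.9 = 7080.1
Services: 601.6 - 296.8 + 190.5 = 495.3
Primary income: 197.5 - 221.3 + 216.5 - 221.2 + 300.6 - 152.1 = 120.0
Secondary income: -198.2
Current account = 7080.1 + 495.3 + 120.0 + (-198.2) = 7497.2
(Excluded from the current account — capital account: debt forgiveness received from foreign official creditors 133.5, capital transfers received from emigrants 58.5; financial account: borrowing by resident firms from foreign banks 878.0, sale of domestic government bonds to non-residents 500.3, acquisition of a foreign subsidiary by a resident firm (outward FDI) 809.7, new loans extended by domestic banks to foreign borrowers 914.8.)

7497.2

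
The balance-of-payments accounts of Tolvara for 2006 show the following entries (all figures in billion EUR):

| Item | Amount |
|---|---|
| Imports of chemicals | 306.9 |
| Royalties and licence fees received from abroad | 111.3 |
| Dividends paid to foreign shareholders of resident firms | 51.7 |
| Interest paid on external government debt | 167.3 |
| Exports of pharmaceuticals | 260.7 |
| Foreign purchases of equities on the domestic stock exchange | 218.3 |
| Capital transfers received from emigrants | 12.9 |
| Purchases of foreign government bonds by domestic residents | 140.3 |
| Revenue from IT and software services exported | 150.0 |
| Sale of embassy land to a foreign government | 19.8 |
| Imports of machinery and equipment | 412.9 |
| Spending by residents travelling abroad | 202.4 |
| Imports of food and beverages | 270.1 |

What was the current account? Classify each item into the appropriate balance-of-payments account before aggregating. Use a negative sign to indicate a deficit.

-889.3

Goods: -306.9 - 412.9 + 260.7 - 270.1 = -729.2
Services: 111.3 - 202.4 + 150.0 = 58.9
Primary income: -51.7 - 167.3 = -219.0
Current account = (-729.2) + 58.9 + (-219.0) = -889.3
(Excluded from the current account — financial account: foreign purchases of equities on the domestic stock exchange 218.3, purchases of foreign government bonds by domestic residents 140.3; capital account: capital transfers received from emigrants 12.9, sale of embassy land to a foreign government 19.8.)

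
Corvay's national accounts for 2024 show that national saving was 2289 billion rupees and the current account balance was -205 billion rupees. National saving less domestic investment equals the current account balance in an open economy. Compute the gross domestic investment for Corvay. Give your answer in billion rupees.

2494

S - I = CA (net lending to the rest of the world).
I = S - CA = 2289 - (-205) = 2494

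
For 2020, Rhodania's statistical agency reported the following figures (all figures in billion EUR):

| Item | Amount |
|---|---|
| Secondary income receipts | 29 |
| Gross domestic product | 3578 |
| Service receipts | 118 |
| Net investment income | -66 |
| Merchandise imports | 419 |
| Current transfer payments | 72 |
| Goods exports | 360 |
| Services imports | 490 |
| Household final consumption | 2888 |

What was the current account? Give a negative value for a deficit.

-540

Goods balance = 360 - 419 = -59
Services balance = 118 - 490 = -372
Trade balance (goods + services) = -59 + (-372) = -431
Net primary income = -66
Net secondary income = 29 - 72 = -43
Current account = -431 + (-66) + (-43) = -540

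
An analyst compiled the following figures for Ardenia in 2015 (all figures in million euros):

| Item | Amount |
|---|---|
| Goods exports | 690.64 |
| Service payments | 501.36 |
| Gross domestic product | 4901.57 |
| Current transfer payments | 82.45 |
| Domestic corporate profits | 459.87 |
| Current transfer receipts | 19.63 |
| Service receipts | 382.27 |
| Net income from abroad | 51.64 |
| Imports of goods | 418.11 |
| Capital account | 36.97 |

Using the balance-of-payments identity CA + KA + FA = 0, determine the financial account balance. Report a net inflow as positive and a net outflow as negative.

Goods balance = 690.64 - 418.11 = 272.53
Services balance = 382.27 - 501.36 = -119.09
Trade balance (goods + services) = 272.53 + (-119.09) = 153.44
Net primary income = 51.64
Net secondary income = 19.63 - 82.45 = -62.82
Current account = 153.44 + 51.64 + (-62.82) = 142.26
Financial account = -(142.26 + 36.97) = -179.23

-179.23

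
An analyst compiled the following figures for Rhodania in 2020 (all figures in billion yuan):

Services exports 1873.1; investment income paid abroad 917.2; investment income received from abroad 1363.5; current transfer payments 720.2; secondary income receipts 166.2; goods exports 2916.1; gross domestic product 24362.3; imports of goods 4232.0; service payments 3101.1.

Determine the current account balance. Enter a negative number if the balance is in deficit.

-2651.6

Goods balance = 2916.1 - 4232.0 = -1315.9
Services balance = 1873.1 - 3101.1 = -1228.0
Trade balance (goods + services) = -1315.9 + (-1228.0) = -2543.9
Net primary income = 1363.5 - 917.2 = 446.3
Net secondary income = 166.2 - 720.2 = -554.0
Current account = -2543.9 + 446.3 + (-554.0) = -2651.6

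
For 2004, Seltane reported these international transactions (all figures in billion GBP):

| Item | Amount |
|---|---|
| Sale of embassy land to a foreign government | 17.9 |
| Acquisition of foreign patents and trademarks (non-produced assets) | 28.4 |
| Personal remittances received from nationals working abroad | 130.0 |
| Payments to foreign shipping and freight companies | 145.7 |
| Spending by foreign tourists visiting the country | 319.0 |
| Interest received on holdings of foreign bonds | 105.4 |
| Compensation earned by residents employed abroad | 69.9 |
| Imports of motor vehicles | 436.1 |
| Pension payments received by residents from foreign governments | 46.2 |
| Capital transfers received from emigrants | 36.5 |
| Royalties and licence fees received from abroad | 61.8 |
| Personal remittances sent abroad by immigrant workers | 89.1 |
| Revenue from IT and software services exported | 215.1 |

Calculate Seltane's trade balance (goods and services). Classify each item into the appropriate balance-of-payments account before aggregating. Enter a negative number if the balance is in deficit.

Goods: -436.1
Services: 319.0 - 145.7 + 61.8 + 215.1 = 450.2
Trade balance = -436.1 + 450.2 = 14.1
(Excluded from the trade balance — capital account: sale of embassy land to a foreign government 17.9, acquisition of foreign patents and trademarks (non-produced assets) 28.4, capital transfers received from emigrants 36.5; secondary income: personal remittances received from nationals working abroad 130.0, pension payments received by residents from foreign governments 46.2, personal remittances sent abroad by immigrant workers 89.1; primary income: interest received on holdings of foreign bonds 105.4, compensation earned by residents employed abroad 69.9.)

14.1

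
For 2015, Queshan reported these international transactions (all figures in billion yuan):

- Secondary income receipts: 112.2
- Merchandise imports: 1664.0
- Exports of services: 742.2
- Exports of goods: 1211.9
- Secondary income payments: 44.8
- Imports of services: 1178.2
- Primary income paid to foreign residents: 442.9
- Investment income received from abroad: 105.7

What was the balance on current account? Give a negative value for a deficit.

-1157.9

Goods balance = 1211.9 - 1664.0 = -452.1
Services balance = 742.2 - 1178.2 = -436.0
Trade balance (goods + services) = -452.1 + (-436.0) = -888.1
Net primary income = 105.7 - 442.9 = -337.2
Net secondary income = 112.2 - 44.8 = 67.4
Current account = -888.1 + (-337.2) + 67.4 = -1157.9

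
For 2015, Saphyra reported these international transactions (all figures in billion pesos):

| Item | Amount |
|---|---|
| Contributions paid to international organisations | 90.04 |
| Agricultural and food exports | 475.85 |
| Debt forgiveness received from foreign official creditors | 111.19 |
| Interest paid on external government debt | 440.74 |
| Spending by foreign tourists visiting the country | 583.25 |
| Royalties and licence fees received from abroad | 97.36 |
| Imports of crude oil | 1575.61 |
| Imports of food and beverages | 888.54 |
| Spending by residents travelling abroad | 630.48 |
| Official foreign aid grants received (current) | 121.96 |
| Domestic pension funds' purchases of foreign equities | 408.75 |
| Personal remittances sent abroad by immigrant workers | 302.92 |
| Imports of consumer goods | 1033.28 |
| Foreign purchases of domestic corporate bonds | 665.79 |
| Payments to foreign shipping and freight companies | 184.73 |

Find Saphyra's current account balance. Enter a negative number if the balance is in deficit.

Goods: -1575.61 + 475.85 - 1033.28 - 888.54 = -3021.58
Services: -184.73 + 97.36 - 630.48 + 583.25 = -134.60
Primary income: -440.74
Secondary income: -90.04 - 302.92 + 121.96 = -271.00
Current account = (-3021.58) + (-134.60) + (-440.74) + (-271.00) = -3867.92
(Excluded from the current account — capital account: debt forgiveness received from foreign official creditors 111.19; financial account: domestic pension funds' purchases of foreign equities 408.75, foreign purchases of domestic corporate bonds 665.79.)

-3867.92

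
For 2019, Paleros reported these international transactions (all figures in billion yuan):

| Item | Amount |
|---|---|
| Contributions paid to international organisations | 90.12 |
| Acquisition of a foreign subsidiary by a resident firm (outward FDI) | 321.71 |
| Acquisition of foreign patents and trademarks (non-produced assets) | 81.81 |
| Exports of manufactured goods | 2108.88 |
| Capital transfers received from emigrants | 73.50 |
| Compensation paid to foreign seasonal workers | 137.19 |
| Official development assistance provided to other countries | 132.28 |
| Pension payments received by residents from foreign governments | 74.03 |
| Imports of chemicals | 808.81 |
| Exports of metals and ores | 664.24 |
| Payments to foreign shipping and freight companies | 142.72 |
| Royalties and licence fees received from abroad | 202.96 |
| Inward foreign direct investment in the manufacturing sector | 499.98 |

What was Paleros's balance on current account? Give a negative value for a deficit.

Goods: 2108.88 - 808.81 + 664.24 = 1964.31
Services: 202.96 - 142.72 = 60.24
Primary income: -137.19
Secondary income: -90.12 + 74.03 - 132.28 = -148.37
Current account = 1964.31 + 60.24 + (-137.19) + (-148.37) = 1738.99
(Excluded from the current account — financial account: acquisition of a foreign subsidiary by a resident firm (outward FDI) 321.71, inward foreign direct investment in the manufacturing sector 499.98; capital account: acquisition of foreign patents and trademarks (non-produced assets) 81.81, capital transfers received from emigrants 73.50.)

1738.99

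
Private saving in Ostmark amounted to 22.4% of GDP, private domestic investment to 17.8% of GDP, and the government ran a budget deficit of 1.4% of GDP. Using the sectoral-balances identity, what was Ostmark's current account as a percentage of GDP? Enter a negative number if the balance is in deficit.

3.2

By the sectoral-balances identity, CA = (S_private - I) + (T - G).
Private balance = 22.4 - 17.8 = 4.6
Government balance (T - G) = -1.4
CA = 4.6 + (-1.4) = 3.2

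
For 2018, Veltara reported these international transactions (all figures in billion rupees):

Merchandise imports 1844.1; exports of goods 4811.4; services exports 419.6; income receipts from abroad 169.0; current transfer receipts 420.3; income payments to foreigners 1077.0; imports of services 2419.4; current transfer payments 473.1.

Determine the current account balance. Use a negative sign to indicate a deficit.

Goods balance = 4811.4 - 1844.1 = 2967.3
Services balance = 419.6 - 2419.4 = -1999.8
Trade balance (goods + services) = 2967.3 + (-1999.8) = 967.5
Net primary income = 169.0 - 1077.0 = -908.0
Net secondary income = 420.3 - 473.1 = -52.8
Current account = 967.5 + (-908.0) + (-52.8) = 6.7

6.7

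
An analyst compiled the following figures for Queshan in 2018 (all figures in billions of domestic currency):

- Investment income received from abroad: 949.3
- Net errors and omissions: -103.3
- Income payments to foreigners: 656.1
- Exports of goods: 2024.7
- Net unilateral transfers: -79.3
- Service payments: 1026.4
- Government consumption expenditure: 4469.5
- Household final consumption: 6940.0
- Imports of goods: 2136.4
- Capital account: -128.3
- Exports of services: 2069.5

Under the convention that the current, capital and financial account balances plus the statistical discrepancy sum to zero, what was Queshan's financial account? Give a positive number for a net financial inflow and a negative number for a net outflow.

-913.7

Goods balance = 2024.7 - 2136.4 = -111.7
Services balance = 2069.5 - 1026.4 = 1043.1
Trade balance (goods + services) = -111.7 + 1043.1 = 931.4
Net primary income = 949.3 - 656.1 = 293.2
Net secondary income = -79.3
Current account = 931.4 + 293.2 + (-79.3) = 1145.3
Financial account = -(1145.3 + (-128.3) + (-103.3)) = -913.7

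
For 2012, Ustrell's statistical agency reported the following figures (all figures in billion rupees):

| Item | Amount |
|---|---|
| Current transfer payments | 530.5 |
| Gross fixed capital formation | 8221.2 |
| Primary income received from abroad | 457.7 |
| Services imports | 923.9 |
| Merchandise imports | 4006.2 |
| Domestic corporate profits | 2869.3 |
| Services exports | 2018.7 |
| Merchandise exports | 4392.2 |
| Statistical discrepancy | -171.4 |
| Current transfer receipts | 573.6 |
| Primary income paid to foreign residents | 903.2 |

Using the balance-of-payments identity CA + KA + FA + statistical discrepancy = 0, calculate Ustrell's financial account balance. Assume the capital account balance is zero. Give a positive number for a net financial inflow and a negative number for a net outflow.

Goods balance = 4392.2 - 4006.2 = 386.0
Services balance = 2018.7 - 923.9 = 1094.8
Trade balance (goods + services) = 386.0 + 1094.8 = 1480.8
Net primary income = 457.7 - 903.2 = -445.5
Net secondary income = 573.6 - 530.5 = 43.1
Current account = 1480.8 + (-445.5) + 43.1 = 1078.4
Financial account = -(1078.4 + (-171.4)) = -907.0

-907.0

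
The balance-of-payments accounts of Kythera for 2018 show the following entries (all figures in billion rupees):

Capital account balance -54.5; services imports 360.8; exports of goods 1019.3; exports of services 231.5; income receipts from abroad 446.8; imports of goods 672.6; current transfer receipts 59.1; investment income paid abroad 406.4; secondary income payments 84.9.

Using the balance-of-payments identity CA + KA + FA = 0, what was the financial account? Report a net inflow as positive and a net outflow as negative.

Goods balance = 1019.3 - 672.6 = 346.7
Services balance = 231.5 - 360.8 = -129.3
Trade balance (goods + services) = 346.7 + (-129.3) = 217.4
Net primary income = 446.8 - 406.4 = 40.4
Net secondary income = 59.1 - 84.9 = -25.8
Current account = 217.4 + 40.4 + (-25.8) = 232.0
Financial account = -(232.0 + (-54.5)) = -177.5

-177.5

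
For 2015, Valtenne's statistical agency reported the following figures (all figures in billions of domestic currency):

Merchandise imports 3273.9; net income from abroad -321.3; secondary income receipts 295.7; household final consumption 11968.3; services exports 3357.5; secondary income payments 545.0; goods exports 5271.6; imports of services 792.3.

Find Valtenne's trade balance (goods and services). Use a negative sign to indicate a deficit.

Goods balance = 5271.6 - 3273.9 = 1997.7
Services balance = 3357.5 - 792.3 = 2565.2
Trade balance (goods + services) = 1997.7 + 2565.2 = 4562.9

4562.9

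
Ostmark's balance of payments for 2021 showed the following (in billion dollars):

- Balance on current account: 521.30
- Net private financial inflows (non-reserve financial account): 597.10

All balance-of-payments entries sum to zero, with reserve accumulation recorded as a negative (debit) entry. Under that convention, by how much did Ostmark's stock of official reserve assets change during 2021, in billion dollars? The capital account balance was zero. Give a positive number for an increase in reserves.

1118.40

Official reserve transactions balance = -(521.30 + 597.10) = -1118.40
An accumulation of reserves is recorded as a debit (negative entry), so the change in the stock of reserves is the negative of that balance.
Change in official reserves = -(-1118.40) = 1118.40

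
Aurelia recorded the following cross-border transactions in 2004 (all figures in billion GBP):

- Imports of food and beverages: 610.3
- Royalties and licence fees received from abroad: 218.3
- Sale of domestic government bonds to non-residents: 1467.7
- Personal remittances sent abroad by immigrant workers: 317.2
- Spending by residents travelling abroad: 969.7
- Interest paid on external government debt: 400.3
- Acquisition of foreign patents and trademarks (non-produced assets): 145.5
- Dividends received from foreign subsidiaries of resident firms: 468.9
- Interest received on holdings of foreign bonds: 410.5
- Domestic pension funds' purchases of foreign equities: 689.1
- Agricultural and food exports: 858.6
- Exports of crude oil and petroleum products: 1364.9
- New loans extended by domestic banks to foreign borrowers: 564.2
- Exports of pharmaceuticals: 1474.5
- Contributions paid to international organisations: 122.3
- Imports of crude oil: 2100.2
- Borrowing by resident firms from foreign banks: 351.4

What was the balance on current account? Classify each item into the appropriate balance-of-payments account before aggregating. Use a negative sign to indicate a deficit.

275.7

Goods: 1364.9 - 610.3 - 2100.2 + 1474.5 + 858.6 = 987.5
Services: -969.7 + 218.3 = -751.4
Primary income: 410.5 + 468.9 - 400.3 = 479.1
Secondary income: -122.3 - 317.2 = -439.5
Current account = 987.5 + (-751.4) + 479.1 + (-439.5) = 275.7
(Excluded from the current account — financial account: sale of domestic government bonds to non-residents 1467.7, domestic pension funds' purchases of foreign equities 689.1, new loans extended by domestic banks to foreign borrowers 564.2, borrowing by resident firms from foreign banks 351.4; capital account: acquisition of foreign patents and trademarks (non-produced assets) 145.5.)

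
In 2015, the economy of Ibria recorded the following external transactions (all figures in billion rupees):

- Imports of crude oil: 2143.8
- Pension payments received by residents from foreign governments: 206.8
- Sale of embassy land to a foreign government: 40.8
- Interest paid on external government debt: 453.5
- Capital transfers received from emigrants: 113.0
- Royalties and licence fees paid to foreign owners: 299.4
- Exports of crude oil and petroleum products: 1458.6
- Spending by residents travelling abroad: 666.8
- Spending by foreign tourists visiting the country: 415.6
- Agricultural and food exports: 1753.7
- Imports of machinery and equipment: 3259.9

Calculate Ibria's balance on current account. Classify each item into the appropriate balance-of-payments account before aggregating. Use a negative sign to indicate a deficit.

-2988.7

Goods: -2143.8 + 1458.6 - 3259.9 + 1753.7 = -2191.4
Services: -666.8 + 415.6 - 299.4 = -550.6
Primary income: -453.5
Secondary income: 206.8
Current account = (-2191.4) + (-550.6) + (-453.5) + 206.8 = -2988.7
(Excluded from the current account — capital account: sale of embassy land to a foreign government 40.8, capital transfers received from emigrants 113.0.)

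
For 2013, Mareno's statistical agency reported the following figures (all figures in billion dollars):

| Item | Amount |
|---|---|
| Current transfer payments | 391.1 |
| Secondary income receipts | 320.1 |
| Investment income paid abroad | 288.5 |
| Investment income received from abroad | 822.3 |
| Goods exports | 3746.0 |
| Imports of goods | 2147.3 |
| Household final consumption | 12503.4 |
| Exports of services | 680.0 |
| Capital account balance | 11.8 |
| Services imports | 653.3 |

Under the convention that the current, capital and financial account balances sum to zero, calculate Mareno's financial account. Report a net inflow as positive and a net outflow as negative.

Goods balance = 3746.0 - 2147.3 = 1598.7
Services balance = 680.0 - 653.3 = 26.7
Trade balance (goods + services) = 1598.7 + 26.7 = 1625.4
Net primary income = 822.3 - 288.5 = 533.8
Net secondary income = 320.1 - 391.1 = -71.0
Current account = 1625.4 + 533.8 + (-71.0) = 2088.2
Financial account = -(2088.2 + 11.8) = -2100.0

-2100.0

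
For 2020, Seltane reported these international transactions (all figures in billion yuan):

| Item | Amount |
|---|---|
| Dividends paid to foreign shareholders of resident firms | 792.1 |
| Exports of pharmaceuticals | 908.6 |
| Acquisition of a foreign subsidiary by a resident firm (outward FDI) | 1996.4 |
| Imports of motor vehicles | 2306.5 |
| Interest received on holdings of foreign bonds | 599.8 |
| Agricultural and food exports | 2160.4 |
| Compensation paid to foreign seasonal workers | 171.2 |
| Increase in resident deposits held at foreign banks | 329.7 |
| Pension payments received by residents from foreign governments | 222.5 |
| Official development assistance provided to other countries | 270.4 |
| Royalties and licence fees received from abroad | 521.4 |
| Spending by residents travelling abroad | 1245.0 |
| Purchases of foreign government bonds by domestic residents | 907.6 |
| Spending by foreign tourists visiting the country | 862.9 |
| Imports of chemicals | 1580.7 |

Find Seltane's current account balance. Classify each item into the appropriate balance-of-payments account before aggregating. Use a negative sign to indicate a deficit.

Goods: -2306.5 - 1580.7 + 908.6 + 2160.4 = -818.2
Services: 862.9 - 1245.0 + 521.4 = 139.3
Primary income: 599.8 - 792.1 - 171.2 = -363.5
Secondary income: 222.5 - 270.4 = -47.9
Current account = (-818.2) + 139.3 + (-363.5) + (-47.9) = -1090.3
(Excluded from the current account — financial account: acquisition of a foreign subsidiary by a resident firm (outward FDI) 1996.4, increase in resident deposits held at foreign banks 329.7, purchases of foreign government bonds by domestic residents 907.6.)

-1090.3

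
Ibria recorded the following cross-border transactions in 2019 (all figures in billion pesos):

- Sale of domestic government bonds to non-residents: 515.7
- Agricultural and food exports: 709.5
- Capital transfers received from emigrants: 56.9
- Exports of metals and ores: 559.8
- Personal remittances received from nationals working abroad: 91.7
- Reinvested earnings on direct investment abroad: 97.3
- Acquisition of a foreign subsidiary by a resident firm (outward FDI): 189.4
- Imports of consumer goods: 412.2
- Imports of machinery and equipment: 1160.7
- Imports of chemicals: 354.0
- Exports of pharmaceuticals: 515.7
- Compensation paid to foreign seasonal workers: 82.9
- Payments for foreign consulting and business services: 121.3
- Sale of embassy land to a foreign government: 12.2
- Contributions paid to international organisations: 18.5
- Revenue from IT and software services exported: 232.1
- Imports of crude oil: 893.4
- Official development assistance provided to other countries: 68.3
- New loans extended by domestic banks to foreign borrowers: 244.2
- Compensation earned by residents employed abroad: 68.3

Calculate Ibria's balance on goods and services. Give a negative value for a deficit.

-924.5

Goods: -893.4 + 709.5 - 412.2 - 354.0 + 559.8 - 1160.7 + 515.7 = -1035.3
Services: 232.1 - 121.3 = 110.8
Trade balance = -1035.3 + 110.8 = -924.5
(Excluded from the trade balance — financial account: sale of domestic government bonds to non-residents 515.7, acquisition of a foreign subsidiary by a resident firm (outward FDI) 189.4, new loans extended by domestic banks to foreign borrowers 244.2; capital account: capital transfers received from emigrants 56.9, sale of embassy land to a foreign government 12.2; secondary income: personal remittances received from nationals working abroad 91.7, contributions paid to international organisations 18.5, official development assistance provided to other countries 68.3; primary income: reinvested earnings on direct investment abroad 97.3, compensation paid to foreign seasonal workers 82.9, compensation earned by residents employed abroad 68.3.)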